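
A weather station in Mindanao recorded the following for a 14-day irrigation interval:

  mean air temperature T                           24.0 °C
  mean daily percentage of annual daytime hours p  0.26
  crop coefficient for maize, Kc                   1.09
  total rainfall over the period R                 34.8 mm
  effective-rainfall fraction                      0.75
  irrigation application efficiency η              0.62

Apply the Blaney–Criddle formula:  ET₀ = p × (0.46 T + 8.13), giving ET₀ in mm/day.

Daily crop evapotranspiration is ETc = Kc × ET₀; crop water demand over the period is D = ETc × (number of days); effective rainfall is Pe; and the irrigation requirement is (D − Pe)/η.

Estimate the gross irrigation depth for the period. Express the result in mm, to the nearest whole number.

81 mm

ET₀ = 0.26 × (0.46 × 24.0 + 8.13) = 0.26 × 19.170 = 4.9842 mm/d
ETc = Kc × ET₀ = 1.09 × 4.9842 = 5.4328 mm/d
Crop demand D = ETc × 14 d = 5.4328 × 14 = 76.059 mm
Pe = 0.75 × 34.8 = 26.100 mm
D − Pe = 76.059 − 26.100 = 49.959 mm
Gross irrigation = 49.959 / 0.62 = 80.579 mm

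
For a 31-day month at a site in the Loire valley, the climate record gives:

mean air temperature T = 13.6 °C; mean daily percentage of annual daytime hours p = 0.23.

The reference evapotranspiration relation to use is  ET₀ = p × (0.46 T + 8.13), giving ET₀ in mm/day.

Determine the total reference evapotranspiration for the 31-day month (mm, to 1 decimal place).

ET₀ = 0.23 × (0.46 × 13.6 + 8.13) = 0.23 × 14.386 = 3.3088 mm/d
Monthly total = 3.3088 × 31 = 102.573 mm

102.6 mm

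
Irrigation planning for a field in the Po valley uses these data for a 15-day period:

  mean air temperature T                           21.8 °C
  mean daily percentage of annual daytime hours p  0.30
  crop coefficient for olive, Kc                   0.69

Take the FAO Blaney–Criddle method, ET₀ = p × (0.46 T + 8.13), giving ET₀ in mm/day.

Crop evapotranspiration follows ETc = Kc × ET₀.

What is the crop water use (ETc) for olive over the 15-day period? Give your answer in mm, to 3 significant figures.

56.4 mm

ET₀ = 0.30 × (0.46 × 21.8 + 8.13) = 0.30 × 18.158 = 5.4474 mm/d
ETc = Kc × ET₀ = 0.69 × 5.4474 = 3.7587 mm/d
Over 15 days: 3.7587 × 15 = 56.381 mm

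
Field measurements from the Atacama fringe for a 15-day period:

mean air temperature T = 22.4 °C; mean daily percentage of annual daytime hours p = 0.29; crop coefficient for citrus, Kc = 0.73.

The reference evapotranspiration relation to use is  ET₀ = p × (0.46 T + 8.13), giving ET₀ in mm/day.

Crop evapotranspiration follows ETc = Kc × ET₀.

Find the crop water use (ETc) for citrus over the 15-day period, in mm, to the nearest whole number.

59 mm

ET₀ = 0.29 × (0.46 × 22.4 + 8.13) = 0.29 × 18.434 = 5.3459 mm/d
ETc = Kc × ET₀ = 0.73 × 5.3459 = 3.9025 mm/d
Over 15 days: 3.9025 × 15 = 58.538 mm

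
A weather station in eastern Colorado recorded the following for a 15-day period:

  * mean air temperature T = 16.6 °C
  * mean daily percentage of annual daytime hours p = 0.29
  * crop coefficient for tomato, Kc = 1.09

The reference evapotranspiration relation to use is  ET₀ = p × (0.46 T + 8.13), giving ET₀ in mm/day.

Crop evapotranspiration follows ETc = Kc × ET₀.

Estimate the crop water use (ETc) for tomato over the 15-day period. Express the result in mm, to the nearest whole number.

ET₀ = 0.29 × (0.46 × 16.6 + 8.13) = 0.29 × 15.766 = 4.5721 mm/d
ETc = Kc × ET₀ = 1.09 × 4.5721 = 4.9836 mm/d
Over 15 days: 4.9836 × 15 = 74.754 mm

75 mm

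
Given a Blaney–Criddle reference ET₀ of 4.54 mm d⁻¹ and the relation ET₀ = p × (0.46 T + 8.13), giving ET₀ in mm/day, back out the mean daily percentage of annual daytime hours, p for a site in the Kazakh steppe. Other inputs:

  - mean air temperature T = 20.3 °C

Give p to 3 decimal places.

p = ET₀ / (0.46 T + 8.13) = 4.54 / (0.46 × 20.3 + 8.13) = 4.54 / 17.468 = 0.2599

0.260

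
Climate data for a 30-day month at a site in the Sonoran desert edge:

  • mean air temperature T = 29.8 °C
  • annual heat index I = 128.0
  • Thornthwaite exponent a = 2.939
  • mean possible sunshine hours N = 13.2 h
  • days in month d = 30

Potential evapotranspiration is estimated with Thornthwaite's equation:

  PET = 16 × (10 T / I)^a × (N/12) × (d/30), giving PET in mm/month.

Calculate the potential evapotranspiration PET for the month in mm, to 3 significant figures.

10T/I = 10 × 29.8 / 128.0 = 2.3281
(10T/I)^a = 2.3281^2.939 = 11.9844
Uncorrected PET = 16 × 11.9844 = 191.750 mm
Correction = (N/12)(d/30) = (13.2/12)(30/30) = 1.1000
PET = 191.750 × 1.1000 = 210.925 mm/month

211 mm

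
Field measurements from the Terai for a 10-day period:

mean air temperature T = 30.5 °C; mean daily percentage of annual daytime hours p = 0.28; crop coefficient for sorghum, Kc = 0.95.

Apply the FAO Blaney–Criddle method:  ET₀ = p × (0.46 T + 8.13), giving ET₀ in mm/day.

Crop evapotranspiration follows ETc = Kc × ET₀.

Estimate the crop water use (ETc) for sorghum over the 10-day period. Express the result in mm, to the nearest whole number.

59 mm

ET₀ = 0.28 × (0.46 × 30.5 + 8.13) = 0.28 × 22.160 = 6.2048 mm/d
ETc = Kc × ET₀ = 0.95 × 6.2048 = 5.8946 mm/d
Over 10 days: 5.8946 × 10 = 58.946 mm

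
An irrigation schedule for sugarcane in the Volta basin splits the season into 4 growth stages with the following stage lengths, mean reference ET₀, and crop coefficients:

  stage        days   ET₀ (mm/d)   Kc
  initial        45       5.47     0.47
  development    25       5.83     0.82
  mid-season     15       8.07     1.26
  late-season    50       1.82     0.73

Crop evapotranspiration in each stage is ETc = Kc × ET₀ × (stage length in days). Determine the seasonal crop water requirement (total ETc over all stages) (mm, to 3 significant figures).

454 mm

initial: 0.47 × 5.47 × 45 = 115.69 mm
development: 0.82 × 5.83 × 25 = 119.52 mm
mid-season: 1.26 × 8.07 × 15 = 152.52 mm
late-season: 0.73 × 1.82 × 50 = 66.43 mm
Seasonal total = 454.16 mm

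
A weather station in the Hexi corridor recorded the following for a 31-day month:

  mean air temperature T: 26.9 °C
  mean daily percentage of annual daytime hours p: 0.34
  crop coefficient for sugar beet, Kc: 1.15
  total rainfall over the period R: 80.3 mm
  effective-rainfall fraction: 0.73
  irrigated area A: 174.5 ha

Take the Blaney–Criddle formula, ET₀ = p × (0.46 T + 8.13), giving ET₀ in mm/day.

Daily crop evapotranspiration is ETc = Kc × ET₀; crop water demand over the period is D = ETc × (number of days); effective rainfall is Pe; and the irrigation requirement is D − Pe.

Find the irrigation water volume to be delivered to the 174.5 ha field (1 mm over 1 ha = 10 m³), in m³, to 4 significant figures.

331400 m³

ET₀ = 0.34 × (0.46 × 26.9 + 8.13) = 0.34 × 20.504 = 6.9714 mm/d
ETc = Kc × ET₀ = 1.15 × 6.9714 = 8.0171 mm/d
Crop demand D = ETc × 31 d = 8.0171 × 31 = 248.530 mm
Pe = 0.73 × 80.3 = 58.619 mm
D − Pe = 248.530 − 58.619 = 189.911 mm
Volume = 189.911 mm × 174.5 ha × 10 = 331394.7 m³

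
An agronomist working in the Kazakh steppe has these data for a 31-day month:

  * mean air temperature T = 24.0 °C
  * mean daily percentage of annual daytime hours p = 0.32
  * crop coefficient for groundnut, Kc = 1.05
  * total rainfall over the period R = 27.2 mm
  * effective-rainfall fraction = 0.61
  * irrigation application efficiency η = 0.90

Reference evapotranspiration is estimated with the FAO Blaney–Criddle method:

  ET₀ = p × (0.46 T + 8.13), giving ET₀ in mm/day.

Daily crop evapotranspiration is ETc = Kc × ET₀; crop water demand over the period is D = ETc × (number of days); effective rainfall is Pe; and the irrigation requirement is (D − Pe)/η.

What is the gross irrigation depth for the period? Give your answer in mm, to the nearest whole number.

ET₀ = 0.32 × (0.46 × 24.0 + 8.13) = 0.32 × 19.170 = 6.1344 mm/d
ETc = Kc × ET₀ = 1.05 × 6.1344 = 6.4411 mm/d
Crop demand D = ETc × 31 d = 6.4411 × 31 = 199.674 mm
Pe = 0.61 × 27.2 = 16.592 mm
D − Pe = 199.674 − 16.592 = 183.082 mm
Gross irrigation = 183.082 / 0.90 = 203.424 mm

203 mm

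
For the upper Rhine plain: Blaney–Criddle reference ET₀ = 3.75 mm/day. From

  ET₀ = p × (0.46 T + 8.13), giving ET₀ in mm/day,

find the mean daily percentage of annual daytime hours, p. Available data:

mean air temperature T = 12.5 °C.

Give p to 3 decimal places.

p = ET₀ / (0.46 T + 8.13) = 3.75 / (0.46 × 12.5 + 8.13) = 3.75 / 13.880 = 0.2702

0.270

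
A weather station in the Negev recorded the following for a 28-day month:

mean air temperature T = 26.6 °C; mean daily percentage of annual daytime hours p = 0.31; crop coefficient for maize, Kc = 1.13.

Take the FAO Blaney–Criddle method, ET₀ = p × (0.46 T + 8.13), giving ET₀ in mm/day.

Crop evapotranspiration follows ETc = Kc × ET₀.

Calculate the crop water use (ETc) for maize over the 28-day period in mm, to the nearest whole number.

ET₀ = 0.31 × (0.46 × 26.6 + 8.13) = 0.31 × 20.366 = 6.3135 mm/d
ETc = Kc × ET₀ = 1.13 × 6.3135 = 7.1343 mm/d
Over 28 days: 7.1343 × 28 = 199.760 mm

200 mm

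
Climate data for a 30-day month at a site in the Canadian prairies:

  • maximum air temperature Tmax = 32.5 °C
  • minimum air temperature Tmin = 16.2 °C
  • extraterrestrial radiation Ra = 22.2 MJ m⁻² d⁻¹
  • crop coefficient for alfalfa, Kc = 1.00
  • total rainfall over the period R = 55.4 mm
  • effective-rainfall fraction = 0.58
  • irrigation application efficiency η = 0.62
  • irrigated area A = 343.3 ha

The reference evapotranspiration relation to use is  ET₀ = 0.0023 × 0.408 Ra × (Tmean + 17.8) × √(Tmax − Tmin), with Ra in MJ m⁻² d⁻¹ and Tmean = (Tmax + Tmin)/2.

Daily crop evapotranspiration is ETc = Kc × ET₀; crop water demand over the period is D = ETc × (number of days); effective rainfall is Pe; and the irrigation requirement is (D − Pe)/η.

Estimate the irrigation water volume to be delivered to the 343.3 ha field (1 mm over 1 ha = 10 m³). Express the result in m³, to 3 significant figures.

411000 m³

Tmean = (32.5 + 16.2)/2 = 24.35 °C
0.408 Ra = 0.408 × 22.2 = 9.0576 mm/d equivalent
ET₀ = 0.0023 × 9.0576 × (24.35 + 17.8) × √16.3 = 0.0023 × 9.0576 × 42.15 × 4.0373 = 3.5451 mm/d
ETc = Kc × ET₀ = 1.00 × 3.5451 = 3.5451 mm/d
Crop demand D = ETc × 30 d = 3.5451 × 30 = 106.353 mm
Pe = 0.58 × 55.4 = 32.132 mm
D − Pe = 106.353 − 32.132 = 74.221 mm
Gross irrigation = 74.221 / 0.62 = 119.711 mm
Volume = 119.711 mm × 343.3 ha × 10 = 410967.9 m³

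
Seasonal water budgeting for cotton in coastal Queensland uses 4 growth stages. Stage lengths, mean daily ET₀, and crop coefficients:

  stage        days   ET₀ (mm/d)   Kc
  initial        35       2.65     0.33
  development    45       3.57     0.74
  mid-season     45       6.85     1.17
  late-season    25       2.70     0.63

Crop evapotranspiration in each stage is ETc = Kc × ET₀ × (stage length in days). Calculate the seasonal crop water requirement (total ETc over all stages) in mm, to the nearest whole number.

553 mm

initial: 0.33 × 2.65 × 35 = 30.61 mm
development: 0.74 × 3.57 × 45 = 118.88 mm
mid-season: 1.17 × 6.85 × 45 = 360.65 mm
late-season: 0.63 × 2.70 × 25 = 42.53 mm
Seasonal total = 552.67 mm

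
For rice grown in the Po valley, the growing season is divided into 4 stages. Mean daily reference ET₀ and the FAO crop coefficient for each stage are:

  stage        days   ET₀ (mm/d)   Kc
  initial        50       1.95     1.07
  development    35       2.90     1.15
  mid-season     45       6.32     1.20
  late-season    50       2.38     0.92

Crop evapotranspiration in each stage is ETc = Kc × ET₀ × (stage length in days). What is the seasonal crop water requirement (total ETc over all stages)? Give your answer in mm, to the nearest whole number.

672 mm

initial: 1.07 × 1.95 × 50 = 104.33 mm
development: 1.15 × 2.90 × 35 = 116.73 mm
mid-season: 1.20 × 6.32 × 45 = 341.28 mm
late-season: 0.92 × 2.38 × 50 = 109.48 mm
Seasonal total = 671.82 mm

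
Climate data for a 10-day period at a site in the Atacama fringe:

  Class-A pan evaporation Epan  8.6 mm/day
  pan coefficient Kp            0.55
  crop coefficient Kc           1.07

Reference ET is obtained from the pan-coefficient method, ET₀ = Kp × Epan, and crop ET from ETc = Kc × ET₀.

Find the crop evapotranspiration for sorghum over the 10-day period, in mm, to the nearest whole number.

51 mm

ET₀ = 0.55 × 8.6 = 4.7300 mm/d
ETc = Kc × ET₀ = 1.07 × 4.7300 = 5.0611 mm/d
Over 10 days: 5.0611 × 10 = 50.611 mm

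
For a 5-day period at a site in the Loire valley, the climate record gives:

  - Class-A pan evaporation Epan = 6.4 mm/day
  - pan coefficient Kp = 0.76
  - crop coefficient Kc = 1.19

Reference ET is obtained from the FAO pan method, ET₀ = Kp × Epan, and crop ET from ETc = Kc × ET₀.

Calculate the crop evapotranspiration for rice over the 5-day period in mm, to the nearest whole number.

29 mm

ET₀ = 0.76 × 6.4 = 4.8640 mm/d
ETc = Kc × ET₀ = 1.19 × 4.8640 = 5.7882 mm/d
Over 5 days: 5.7882 × 5 = 28.941 mm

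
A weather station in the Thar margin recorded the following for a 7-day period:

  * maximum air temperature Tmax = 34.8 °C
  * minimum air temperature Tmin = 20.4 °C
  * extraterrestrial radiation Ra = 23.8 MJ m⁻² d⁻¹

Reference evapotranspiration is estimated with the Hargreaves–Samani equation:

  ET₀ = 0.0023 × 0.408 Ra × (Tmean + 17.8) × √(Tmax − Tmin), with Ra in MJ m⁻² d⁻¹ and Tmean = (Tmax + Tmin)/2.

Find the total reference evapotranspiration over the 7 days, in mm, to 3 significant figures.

26.9 mm

Tmean = (34.8 + 20.4)/2 = 27.60 °C
0.408 Ra = 0.408 × 23.8 = 9.7104 mm/d equivalent
ET₀ = 0.0023 × 9.7104 × (27.60 + 17.8) × √14.4 = 0.0023 × 9.7104 × 45.40 × 3.7947 = 3.8477 mm/d
Over 7 days: 3.8477 × 7 = 26.934 mm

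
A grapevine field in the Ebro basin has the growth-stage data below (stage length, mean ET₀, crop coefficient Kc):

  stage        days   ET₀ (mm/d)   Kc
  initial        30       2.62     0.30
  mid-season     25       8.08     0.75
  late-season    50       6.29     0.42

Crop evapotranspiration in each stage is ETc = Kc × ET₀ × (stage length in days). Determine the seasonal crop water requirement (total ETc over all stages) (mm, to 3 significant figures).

307 mm

initial: 0.30 × 2.62 × 30 = 23.58 mm
mid-season: 0.75 × 8.08 × 25 = 151.50 mm
late-season: 0.42 × 6.29 × 50 = 132.09 mm
Seasonal total = 307.17 mm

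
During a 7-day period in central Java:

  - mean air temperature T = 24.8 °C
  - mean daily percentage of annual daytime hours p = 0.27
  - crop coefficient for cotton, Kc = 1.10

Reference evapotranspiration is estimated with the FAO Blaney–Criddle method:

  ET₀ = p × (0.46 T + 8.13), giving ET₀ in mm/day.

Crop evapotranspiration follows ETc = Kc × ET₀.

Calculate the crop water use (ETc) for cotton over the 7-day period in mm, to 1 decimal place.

40.6 mm

ET₀ = 0.27 × (0.46 × 24.8 + 8.13) = 0.27 × 19.538 = 5.2753 mm/d
ETc = Kc × ET₀ = 1.10 × 5.2753 = 5.8028 mm/d
Over 7 days: 5.8028 × 7 = 40.620 mm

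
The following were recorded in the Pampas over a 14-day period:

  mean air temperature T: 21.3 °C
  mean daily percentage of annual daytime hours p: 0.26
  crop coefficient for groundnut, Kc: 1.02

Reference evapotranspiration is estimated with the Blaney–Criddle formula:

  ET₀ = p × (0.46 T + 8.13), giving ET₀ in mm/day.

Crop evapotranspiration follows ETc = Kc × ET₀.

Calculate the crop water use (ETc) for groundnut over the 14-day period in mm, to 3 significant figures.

66.6 mm

ET₀ = 0.26 × (0.46 × 21.3 + 8.13) = 0.26 × 17.928 = 4.6613 mm/d
ETc = Kc × ET₀ = 1.02 × 4.6613 = 4.7545 mm/d
Over 14 days: 4.7545 × 14 = 66.563 mm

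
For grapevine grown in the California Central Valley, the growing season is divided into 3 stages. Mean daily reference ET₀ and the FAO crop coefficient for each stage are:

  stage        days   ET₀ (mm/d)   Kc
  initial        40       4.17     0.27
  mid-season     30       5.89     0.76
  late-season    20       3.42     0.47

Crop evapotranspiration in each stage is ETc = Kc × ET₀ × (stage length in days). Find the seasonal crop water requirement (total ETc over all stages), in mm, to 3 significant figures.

211 mm

initial: 0.27 × 4.17 × 40 = 45.04 mm
mid-season: 0.76 × 5.89 × 30 = 134.29 mm
late-season: 0.47 × 3.42 × 20 = 32.15 mm
Seasonal total = 211.48 mm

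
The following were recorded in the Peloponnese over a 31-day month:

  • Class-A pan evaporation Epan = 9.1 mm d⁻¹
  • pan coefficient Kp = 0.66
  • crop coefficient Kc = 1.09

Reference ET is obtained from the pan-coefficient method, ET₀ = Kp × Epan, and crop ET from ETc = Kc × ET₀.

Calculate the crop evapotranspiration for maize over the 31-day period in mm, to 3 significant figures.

ET₀ = 0.66 × 9.1 = 6.0060 mm/d
ETc = Kc × ET₀ = 1.09 × 6.0060 = 6.5465 mm/d
Over 31 days: 6.5465 × 31 = 202.942 mm

203 mm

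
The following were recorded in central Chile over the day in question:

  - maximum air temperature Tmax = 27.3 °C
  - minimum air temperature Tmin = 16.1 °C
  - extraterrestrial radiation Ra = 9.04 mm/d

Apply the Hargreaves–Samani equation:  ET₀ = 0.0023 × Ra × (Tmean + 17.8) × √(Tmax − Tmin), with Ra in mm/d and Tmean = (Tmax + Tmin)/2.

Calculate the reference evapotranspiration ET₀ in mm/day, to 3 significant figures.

Tmean = (27.3 + 16.1)/2 = 21.70 °C
ET₀ = 0.0023 × 9.04 × (21.70 + 17.8) × √11.2 = 0.0023 × 9.04 × 39.50 × 3.3466 = 2.7485 mm/d

2.75 mm/day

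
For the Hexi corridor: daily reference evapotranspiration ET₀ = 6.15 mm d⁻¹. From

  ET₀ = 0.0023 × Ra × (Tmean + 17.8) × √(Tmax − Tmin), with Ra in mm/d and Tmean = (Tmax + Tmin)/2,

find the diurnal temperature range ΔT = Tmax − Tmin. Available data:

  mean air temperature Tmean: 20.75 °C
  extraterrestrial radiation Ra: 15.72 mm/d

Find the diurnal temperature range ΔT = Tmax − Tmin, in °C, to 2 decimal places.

19.47 °C

√ΔT = ET₀ / [0.0023 × Ra × (Tmean+17.8)] = 6.15 / (0.0023 × 15.72 × 38.55) = 4.4124
ΔT = 4.4124² = 19.469 °C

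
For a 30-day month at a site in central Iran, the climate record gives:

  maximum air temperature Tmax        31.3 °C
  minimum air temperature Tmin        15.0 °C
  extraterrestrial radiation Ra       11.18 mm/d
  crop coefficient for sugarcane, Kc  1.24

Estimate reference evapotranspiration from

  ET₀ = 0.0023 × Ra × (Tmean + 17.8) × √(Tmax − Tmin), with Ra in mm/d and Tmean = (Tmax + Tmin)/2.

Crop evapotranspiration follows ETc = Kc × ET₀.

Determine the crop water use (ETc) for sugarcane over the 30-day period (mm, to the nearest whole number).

Tmean = (31.3 + 15.0)/2 = 23.15 °C
ET₀ = 0.0023 × 11.18 × (23.15 + 17.8) × √16.3 = 0.0023 × 11.18 × 40.95 × 4.0373 = 4.2512 mm/d
ETc = Kc × ET₀ = 1.24 × 4.2512 = 5.2715 mm/d
Over 30 days: 5.2715 × 30 = 158.145 mm

158 mm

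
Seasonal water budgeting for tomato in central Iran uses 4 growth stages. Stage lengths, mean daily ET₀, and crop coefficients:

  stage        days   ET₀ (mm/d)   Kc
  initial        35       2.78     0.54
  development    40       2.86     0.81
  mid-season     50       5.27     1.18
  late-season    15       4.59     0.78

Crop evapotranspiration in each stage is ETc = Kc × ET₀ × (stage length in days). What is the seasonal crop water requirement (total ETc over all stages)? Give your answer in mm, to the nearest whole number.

initial: 0.54 × 2.78 × 35 = 52.54 mm
development: 0.81 × 2.86 × 40 = 92.66 mm
mid-season: 1.18 × 5.27 × 50 = 310.93 mm
late-season: 0.78 × 4.59 × 15 = 53.70 mm
Seasonal total = 509.83 mm

510 mm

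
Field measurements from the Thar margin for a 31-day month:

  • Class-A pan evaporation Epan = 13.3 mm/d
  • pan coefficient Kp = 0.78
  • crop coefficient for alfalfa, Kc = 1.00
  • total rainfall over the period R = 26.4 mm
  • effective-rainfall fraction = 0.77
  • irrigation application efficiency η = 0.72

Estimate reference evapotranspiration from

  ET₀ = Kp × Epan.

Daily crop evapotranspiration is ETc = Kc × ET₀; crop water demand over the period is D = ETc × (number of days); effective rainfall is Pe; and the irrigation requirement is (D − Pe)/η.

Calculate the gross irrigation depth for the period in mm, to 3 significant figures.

418 mm

ET₀ = 0.78 × 13.3 = 10.3740 mm/d
ETc = Kc × ET₀ = 1.00 × 10.3740 = 10.3740 mm/d
Crop demand D = ETc × 31 d = 10.3740 × 31 = 321.594 mm
Pe = 0.77 × 26.4 = 20.328 mm
D − Pe = 321.594 − 20.328 = 301.266 mm
Gross irrigation = 301.266 / 0.72 = 418.425 mm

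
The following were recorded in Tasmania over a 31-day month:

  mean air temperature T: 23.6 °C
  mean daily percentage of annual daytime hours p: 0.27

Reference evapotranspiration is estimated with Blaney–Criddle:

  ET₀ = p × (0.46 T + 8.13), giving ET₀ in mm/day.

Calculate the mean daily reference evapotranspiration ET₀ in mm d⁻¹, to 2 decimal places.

5.13 mm d⁻¹

ET₀ = 0.27 × (0.46 × 23.6 + 8.13) = 0.27 × 18.986 = 5.1262 mm/d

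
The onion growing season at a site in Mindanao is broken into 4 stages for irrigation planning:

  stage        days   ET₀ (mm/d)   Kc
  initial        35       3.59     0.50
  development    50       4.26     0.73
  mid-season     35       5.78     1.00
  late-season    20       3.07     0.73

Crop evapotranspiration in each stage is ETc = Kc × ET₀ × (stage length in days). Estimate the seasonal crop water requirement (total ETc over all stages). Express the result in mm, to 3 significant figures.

initial: 0.50 × 3.59 × 35 = 62.83 mm
development: 0.73 × 4.26 × 50 = 155.49 mm
mid-season: 1.00 × 5.78 × 35 = 202.30 mm
late-season: 0.73 × 3.07 × 20 = 44.82 mm
Seasonal total = 465.44 mm

465 mm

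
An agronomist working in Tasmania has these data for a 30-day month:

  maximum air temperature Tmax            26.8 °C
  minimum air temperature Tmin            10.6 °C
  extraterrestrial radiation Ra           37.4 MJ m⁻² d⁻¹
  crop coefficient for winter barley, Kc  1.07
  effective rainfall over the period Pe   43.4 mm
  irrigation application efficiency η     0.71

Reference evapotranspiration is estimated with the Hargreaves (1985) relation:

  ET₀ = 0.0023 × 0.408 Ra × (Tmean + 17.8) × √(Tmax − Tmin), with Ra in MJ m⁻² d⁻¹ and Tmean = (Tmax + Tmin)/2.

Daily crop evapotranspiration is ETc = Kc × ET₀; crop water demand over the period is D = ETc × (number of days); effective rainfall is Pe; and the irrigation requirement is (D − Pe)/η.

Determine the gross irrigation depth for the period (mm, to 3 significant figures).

Tmean = (26.8 + 10.6)/2 = 18.70 °C
0.408 Ra = 0.408 × 37.4 = 15.2592 mm/d equivalent
ET₀ = 0.0023 × 15.2592 × (18.70 + 17.8) × √16.2 = 0.0023 × 15.2592 × 36.50 × 4.0249 = 5.1559 mm/d
ETc = Kc × ET₀ = 1.07 × 5.1559 = 5.5168 mm/d
Crop demand D = ETc × 30 d = 5.5168 × 30 = 165.504 mm
D − Pe = 165.504 − 43.4 = 122.104 mm
Gross irrigation = 122.104 / 0.71 = 171.977 mm

172 mm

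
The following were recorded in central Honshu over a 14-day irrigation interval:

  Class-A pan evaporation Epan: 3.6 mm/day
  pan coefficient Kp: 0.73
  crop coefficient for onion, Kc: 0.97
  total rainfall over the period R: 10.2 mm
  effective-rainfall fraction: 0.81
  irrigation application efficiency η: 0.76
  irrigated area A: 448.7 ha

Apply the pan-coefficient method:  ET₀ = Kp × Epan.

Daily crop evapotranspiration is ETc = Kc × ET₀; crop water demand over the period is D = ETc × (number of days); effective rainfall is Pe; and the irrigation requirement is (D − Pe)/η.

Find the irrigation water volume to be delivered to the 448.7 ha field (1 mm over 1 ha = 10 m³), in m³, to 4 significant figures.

161900 m³

ET₀ = 0.73 × 3.6 = 2.6280 mm/d
ETc = Kc × ET₀ = 0.97 × 2.6280 = 2.5492 mm/d
Crop demand D = ETc × 14 d = 2.5492 × 14 = 35.689 mm
Pe = 0.81 × 10.2 = 8.262 mm
D − Pe = 35.689 − 8.262 = 27.427 mm
Gross irrigation = 27.427 / 0.76 = 36.088 mm
Volume = 36.088 mm × 448.7 ha × 10 = 161926.9 m³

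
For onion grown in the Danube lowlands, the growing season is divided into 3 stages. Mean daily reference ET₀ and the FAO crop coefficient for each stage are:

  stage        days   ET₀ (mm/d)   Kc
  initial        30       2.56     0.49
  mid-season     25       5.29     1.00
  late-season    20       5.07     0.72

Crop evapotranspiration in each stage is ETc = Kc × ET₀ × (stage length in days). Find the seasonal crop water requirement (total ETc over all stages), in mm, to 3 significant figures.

243 mm

initial: 0.49 × 2.56 × 30 = 37.63 mm
mid-season: 1.00 × 5.29 × 25 = 132.25 mm
late-season: 0.72 × 5.07 × 20 = 73.01 mm
Seasonal total = 242.89 mm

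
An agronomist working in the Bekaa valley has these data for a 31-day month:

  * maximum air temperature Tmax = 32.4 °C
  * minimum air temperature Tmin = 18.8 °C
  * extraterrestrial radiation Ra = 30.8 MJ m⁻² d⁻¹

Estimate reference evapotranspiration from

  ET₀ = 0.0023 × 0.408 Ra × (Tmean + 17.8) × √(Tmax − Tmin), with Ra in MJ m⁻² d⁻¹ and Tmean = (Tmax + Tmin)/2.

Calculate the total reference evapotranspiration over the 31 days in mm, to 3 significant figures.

143 mm

Tmean = (32.4 + 18.8)/2 = 25.60 °C
0.408 Ra = 0.408 × 30.8 = 12.5664 mm/d equivalent
ET₀ = 0.0023 × 12.5664 × (25.60 + 17.8) × √13.6 = 0.0023 × 12.5664 × 43.40 × 3.6878 = 4.6259 mm/d
Over 31 days: 4.6259 × 31 = 143.403 mm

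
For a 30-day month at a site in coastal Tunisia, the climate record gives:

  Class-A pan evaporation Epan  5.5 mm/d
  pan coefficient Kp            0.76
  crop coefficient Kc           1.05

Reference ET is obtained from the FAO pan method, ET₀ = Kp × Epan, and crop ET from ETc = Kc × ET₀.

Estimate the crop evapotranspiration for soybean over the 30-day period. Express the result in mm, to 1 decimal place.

ET₀ = 0.76 × 5.5 = 4.1800 mm/d
ETc = Kc × ET₀ = 1.05 × 4.1800 = 4.3890 mm/d
Over 30 days: 4.3890 × 30 = 131.670 mm

131.7 mm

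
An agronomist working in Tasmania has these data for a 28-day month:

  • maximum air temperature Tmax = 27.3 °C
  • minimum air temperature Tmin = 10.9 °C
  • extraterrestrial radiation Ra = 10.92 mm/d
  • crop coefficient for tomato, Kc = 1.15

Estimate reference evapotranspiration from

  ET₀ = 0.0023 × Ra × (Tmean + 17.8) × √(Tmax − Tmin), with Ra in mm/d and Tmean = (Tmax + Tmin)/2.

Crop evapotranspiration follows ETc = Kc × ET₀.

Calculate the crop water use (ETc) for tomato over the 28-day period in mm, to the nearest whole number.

121 mm

Tmean = (27.3 + 10.9)/2 = 19.10 °C
ET₀ = 0.0023 × 10.92 × (19.10 + 17.8) × √16.4 = 0.0023 × 10.92 × 36.90 × 4.0497 = 3.7532 mm/d
ETc = Kc × ET₀ = 1.15 × 3.7532 = 4.3162 mm/d
Over 28 days: 4.3162 × 28 = 120.854 mm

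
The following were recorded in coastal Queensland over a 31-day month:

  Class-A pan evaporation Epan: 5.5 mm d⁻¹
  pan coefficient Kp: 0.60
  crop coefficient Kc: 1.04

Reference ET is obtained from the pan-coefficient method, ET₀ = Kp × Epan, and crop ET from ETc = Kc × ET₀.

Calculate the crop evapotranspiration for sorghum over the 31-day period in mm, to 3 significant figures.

106 mm

ET₀ = 0.60 × 5.5 = 3.3000 mm/d
ETc = Kc × ET₀ = 1.04 × 3.3000 = 3.4320 mm/d
Over 31 days: 3.4320 × 31 = 106.392 mm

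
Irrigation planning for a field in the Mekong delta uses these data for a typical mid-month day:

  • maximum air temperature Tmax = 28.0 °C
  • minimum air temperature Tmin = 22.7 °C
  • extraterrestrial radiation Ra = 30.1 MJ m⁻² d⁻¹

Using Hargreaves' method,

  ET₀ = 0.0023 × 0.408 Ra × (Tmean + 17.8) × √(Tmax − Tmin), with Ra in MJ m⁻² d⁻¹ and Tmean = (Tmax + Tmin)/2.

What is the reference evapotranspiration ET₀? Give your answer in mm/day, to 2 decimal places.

2.81 mm/day

Tmean = (28.0 + 22.7)/2 = 25.35 °C
0.408 Ra = 0.408 × 30.1 = 12.2808 mm/d equivalent
ET₀ = 0.0023 × 12.2808 × (25.35 + 17.8) × √5.3 = 0.0023 × 12.2808 × 43.15 × 2.3022 = 2.8059 mm/d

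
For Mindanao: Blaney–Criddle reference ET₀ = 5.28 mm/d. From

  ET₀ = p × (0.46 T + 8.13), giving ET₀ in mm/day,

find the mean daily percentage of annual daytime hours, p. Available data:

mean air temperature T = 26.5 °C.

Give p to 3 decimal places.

p = ET₀ / (0.46 T + 8.13) = 5.28 / (0.46 × 26.5 + 8.13) = 5.28 / 20.320 = 0.2598

0.260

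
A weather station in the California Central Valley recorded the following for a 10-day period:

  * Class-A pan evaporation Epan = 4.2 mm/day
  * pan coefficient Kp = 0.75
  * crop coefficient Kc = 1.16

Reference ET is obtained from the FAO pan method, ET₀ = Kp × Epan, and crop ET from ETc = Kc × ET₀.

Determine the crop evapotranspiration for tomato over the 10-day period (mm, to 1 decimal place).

36.5 mm

ET₀ = 0.75 × 4.2 = 3.1500 mm/d
ETc = Kc × ET₀ = 1.16 × 3.1500 = 3.6540 mm/d
Over 10 days: 3.6540 × 10 = 36.540 mm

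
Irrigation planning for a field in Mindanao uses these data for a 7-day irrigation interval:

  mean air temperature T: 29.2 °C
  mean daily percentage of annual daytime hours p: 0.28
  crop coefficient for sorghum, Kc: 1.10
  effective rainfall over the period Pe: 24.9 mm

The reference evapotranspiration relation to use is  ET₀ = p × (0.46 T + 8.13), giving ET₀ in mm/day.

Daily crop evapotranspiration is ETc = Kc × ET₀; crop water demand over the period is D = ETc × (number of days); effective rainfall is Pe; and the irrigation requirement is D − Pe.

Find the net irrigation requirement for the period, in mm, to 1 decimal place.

21.6 mm

ET₀ = 0.28 × (0.46 × 29.2 + 8.13) = 0.28 × 21.562 = 6.0374 mm/d
ETc = Kc × ET₀ = 1.10 × 6.0374 = 6.6411 mm/d
Crop demand D = ETc × 7 d = 6.6411 × 7 = 46.488 mm
D − Pe = 46.488 − 24.9 = 21.588 mm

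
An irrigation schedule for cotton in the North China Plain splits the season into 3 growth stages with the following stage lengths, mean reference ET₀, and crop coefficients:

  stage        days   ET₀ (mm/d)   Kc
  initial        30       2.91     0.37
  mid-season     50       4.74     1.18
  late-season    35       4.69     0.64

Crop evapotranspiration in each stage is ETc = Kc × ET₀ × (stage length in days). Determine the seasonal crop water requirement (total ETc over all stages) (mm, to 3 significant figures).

initial: 0.37 × 2.91 × 30 = 32.30 mm
mid-season: 1.18 × 4.74 × 50 = 279.66 mm
late-season: 0.64 × 4.69 × 35 = 105.06 mm
Seasonal total = 417.02 mm

417 mm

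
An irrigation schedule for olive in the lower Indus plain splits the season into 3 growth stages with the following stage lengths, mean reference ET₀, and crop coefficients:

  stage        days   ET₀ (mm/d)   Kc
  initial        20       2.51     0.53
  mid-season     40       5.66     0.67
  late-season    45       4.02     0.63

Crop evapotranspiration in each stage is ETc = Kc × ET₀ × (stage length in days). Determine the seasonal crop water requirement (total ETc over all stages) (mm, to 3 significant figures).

initial: 0.53 × 2.51 × 20 = 26.61 mm
mid-season: 0.67 × 5.66 × 40 = 151.69 mm
late-season: 0.63 × 4.02 × 45 = 113.97 mm
Seasonal total = 292.27 mm

292 mm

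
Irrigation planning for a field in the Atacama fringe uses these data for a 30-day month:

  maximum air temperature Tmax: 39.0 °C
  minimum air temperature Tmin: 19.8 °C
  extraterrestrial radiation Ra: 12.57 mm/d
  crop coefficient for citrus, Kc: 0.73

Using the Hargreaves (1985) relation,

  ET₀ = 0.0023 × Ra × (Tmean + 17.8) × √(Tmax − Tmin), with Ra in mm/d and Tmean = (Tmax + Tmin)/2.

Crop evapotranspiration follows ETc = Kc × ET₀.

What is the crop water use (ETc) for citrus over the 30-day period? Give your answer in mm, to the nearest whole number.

Tmean = (39.0 + 19.8)/2 = 29.40 °C
ET₀ = 0.0023 × 12.57 × (29.40 + 17.8) × √19.2 = 0.0023 × 12.57 × 47.20 × 4.3818 = 5.9794 mm/d
ETc = Kc × ET₀ = 0.73 × 5.9794 = 4.3650 mm/d
Over 30 days: 4.3650 × 30 = 130.950 mm

131 mm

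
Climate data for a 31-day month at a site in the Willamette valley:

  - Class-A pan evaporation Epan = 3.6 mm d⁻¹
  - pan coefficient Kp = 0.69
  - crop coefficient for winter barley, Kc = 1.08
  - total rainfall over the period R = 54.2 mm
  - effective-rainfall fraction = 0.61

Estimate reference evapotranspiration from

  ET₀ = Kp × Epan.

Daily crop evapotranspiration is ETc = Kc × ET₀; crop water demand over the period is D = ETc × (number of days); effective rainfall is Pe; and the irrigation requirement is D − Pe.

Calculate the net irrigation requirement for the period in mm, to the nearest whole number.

ET₀ = 0.69 × 3.6 = 2.4840 mm/d
ETc = Kc × ET₀ = 1.08 × 2.4840 = 2.6827 mm/d
Crop demand D = ETc × 31 d = 2.6827 × 31 = 83.164 mm
Pe = 0.61 × 54.2 = 33.062 mm
D − Pe = 83.164 − 33.062 = 50.102 mm

50 mm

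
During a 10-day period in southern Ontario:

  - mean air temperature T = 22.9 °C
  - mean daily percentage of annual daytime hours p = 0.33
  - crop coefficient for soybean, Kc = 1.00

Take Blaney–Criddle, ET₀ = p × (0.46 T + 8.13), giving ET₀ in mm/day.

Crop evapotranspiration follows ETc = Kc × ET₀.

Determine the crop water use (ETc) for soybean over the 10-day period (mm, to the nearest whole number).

ET₀ = 0.33 × (0.46 × 22.9 + 8.13) = 0.33 × 18.664 = 6.1591 mm/d
ETc = Kc × ET₀ = 1.00 × 6.1591 = 6.1591 mm/d
Over 10 days: 6.1591 × 10 = 61.591 mm

62 mm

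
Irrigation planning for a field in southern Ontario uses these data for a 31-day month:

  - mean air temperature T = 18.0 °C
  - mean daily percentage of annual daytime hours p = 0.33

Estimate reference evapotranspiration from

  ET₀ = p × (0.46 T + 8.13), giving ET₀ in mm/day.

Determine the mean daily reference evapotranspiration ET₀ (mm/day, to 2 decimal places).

ET₀ = 0.33 × (0.46 × 18.0 + 8.13) = 0.33 × 16.410 = 5.4153 mm/d

5.42 mm/day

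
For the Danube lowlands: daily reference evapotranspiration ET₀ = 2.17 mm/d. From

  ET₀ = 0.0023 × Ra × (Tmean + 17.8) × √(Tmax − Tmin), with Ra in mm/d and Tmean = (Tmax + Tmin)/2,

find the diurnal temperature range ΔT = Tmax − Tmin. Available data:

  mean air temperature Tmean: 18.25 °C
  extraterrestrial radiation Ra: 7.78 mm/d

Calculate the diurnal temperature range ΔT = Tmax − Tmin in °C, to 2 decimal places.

11.32 °C

√ΔT = ET₀ / [0.0023 × Ra × (Tmean+17.8)] = 2.17 / (0.0023 × 7.78 × 36.05) = 3.3639
ΔT = 3.3639² = 11.316 °C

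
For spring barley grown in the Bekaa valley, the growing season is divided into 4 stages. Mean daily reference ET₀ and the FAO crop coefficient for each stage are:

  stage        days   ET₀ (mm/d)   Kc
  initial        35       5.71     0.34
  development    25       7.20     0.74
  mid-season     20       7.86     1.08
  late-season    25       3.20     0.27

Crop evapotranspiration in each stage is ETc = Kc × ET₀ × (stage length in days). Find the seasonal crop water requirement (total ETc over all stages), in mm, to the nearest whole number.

393 mm

initial: 0.34 × 5.71 × 35 = 67.95 mm
development: 0.74 × 7.20 × 25 = 133.20 mm
mid-season: 1.08 × 7.86 × 20 = 169.78 mm
late-season: 0.27 × 3.20 × 25 = 21.60 mm
Seasonal total = 392.53 mm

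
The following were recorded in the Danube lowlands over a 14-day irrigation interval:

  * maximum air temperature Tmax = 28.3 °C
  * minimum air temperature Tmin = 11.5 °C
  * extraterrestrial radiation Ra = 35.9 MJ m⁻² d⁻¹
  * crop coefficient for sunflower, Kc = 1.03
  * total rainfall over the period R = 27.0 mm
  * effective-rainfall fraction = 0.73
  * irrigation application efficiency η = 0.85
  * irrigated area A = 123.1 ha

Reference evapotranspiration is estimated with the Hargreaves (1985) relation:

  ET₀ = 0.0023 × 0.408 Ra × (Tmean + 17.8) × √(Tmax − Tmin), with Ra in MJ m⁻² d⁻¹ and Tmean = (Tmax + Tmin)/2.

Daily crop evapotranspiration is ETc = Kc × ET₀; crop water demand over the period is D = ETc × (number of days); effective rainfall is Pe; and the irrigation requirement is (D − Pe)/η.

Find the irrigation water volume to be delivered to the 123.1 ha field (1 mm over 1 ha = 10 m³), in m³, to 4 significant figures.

80170 m³

Tmean = (28.3 + 11.5)/2 = 19.90 °C
0.408 Ra = 0.408 × 35.9 = 14.6472 mm/d equivalent
ET₀ = 0.0023 × 14.6472 × (19.90 + 17.8) × √16.8 = 0.0023 × 14.6472 × 37.70 × 4.0988 = 5.2057 mm/d
ETc = Kc × ET₀ = 1.03 × 5.2057 = 5.3619 mm/d
Crop demand D = ETc × 14 d = 5.3619 × 14 = 75.067 mm
Pe = 0.73 × 27.0 = 19.710 mm
D − Pe = 75.067 − 19.710 = 55.357 mm
Gross irrigation = 55.357 / 0.85 = 65.126 mm
Volume = 65.126 mm × 123.1 ha × 10 = 80170.1 m³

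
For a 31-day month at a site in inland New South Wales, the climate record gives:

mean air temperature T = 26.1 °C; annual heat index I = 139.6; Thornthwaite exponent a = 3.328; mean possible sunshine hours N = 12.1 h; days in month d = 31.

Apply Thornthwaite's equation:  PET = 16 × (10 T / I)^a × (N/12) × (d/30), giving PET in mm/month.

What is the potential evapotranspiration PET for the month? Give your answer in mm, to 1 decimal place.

10T/I = 10 × 26.1 / 139.6 = 1.8696
(10T/I)^a = 1.8696^3.328 = 8.0238
Uncorrected PET = 16 × 8.0238 = 128.381 mm
Correction = (N/12)(d/30) = (12.1/12)(31/30) = 1.0419
PET = 128.381 × 1.0419 = 133.760 mm/month

133.8 mm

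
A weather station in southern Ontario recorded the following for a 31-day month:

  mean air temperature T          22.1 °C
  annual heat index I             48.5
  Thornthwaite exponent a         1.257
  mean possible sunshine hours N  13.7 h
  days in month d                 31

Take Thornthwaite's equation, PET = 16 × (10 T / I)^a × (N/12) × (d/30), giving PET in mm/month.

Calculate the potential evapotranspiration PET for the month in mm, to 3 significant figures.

127 mm

10T/I = 10 × 22.1 / 48.5 = 4.5567
(10T/I)^a = 4.5567^1.257 = 6.7286
Uncorrected PET = 16 × 6.7286 = 107.658 mm
Correction = (N/12)(d/30) = (13.7/12)(31/30) = 1.1797
PET = 107.658 × 1.1797 = 127.004 mm/month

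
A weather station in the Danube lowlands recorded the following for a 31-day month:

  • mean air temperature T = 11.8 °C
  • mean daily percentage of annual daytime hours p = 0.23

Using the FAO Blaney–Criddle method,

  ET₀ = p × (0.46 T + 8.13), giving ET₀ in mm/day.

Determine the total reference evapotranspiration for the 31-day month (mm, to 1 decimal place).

96.7 mm

ET₀ = 0.23 × (0.46 × 11.8 + 8.13) = 0.23 × 13.558 = 3.1183 mm/d
Monthly total = 3.1183 × 31 = 96.667 mm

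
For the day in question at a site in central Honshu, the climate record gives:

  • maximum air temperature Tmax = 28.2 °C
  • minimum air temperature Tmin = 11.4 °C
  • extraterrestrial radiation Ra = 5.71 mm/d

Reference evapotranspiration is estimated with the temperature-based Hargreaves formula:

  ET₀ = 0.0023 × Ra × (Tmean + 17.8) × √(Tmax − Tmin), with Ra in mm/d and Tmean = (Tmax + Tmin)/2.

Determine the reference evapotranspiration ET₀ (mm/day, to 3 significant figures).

2.02 mm/day

Tmean = (28.2 + 11.4)/2 = 19.80 °C
ET₀ = 0.0023 × 5.71 × (19.80 + 17.8) × √16.8 = 0.0023 × 5.71 × 37.60 × 4.0988 = 2.0240 mm/d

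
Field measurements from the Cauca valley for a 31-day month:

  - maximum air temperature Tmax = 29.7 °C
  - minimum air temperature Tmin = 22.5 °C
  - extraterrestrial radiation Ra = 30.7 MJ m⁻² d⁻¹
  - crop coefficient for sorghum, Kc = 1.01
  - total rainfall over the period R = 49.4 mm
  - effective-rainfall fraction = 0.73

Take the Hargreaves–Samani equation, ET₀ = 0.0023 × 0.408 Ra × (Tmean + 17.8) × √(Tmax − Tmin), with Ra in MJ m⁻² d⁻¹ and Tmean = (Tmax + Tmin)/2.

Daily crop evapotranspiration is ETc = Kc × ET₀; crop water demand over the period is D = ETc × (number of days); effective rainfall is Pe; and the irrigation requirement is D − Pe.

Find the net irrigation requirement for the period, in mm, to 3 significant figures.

Tmean = (29.7 + 22.5)/2 = 26.10 °C
0.408 Ra = 0.408 × 30.7 = 12.5256 mm/d equivalent
ET₀ = 0.0023 × 12.5256 × (26.10 + 17.8) × √7.2 = 0.0023 × 12.5256 × 43.90 × 2.6833 = 3.3936 mm/d
ETc = Kc × ET₀ = 1.01 × 3.3936 = 3.4275 mm/d
Crop demand D = ETc × 31 d = 3.4275 × 31 = 106.253 mm
Pe = 0.73 × 49.4 = 36.062 mm
D − Pe = 106.253 − 36.062 = 70.191 mm

70.2 mm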